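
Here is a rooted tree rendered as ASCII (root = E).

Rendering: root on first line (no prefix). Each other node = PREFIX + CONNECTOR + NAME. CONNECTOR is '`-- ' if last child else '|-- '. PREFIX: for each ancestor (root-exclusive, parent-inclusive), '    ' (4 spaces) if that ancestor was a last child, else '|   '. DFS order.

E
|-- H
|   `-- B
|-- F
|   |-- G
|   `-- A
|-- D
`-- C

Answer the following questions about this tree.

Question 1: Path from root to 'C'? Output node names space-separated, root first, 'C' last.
Walk down from root: E -> C

Answer: E C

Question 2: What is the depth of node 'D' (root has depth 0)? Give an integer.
Answer: 1

Derivation:
Path from root to D: E -> D
Depth = number of edges = 1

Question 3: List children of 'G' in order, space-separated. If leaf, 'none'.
Answer: none

Derivation:
Node G's children (from adjacency): (leaf)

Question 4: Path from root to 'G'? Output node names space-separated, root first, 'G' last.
Answer: E F G

Derivation:
Walk down from root: E -> F -> G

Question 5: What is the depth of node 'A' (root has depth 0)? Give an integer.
Answer: 2

Derivation:
Path from root to A: E -> F -> A
Depth = number of edges = 2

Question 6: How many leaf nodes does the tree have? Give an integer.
Answer: 5

Derivation:
Leaves (nodes with no children): A, B, C, D, G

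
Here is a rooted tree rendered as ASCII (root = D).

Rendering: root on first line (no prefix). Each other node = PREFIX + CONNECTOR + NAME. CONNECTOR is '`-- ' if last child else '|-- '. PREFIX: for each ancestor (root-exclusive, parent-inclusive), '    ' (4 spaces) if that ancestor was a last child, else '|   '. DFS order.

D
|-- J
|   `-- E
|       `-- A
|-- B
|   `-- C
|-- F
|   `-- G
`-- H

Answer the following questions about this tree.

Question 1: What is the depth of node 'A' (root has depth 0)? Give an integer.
Answer: 3

Derivation:
Path from root to A: D -> J -> E -> A
Depth = number of edges = 3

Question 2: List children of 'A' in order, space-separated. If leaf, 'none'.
Node A's children (from adjacency): (leaf)

Answer: none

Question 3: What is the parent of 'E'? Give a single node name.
Answer: J

Derivation:
Scan adjacency: E appears as child of J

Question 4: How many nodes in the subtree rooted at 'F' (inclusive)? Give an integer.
Answer: 2

Derivation:
Subtree rooted at F contains: F, G
Count = 2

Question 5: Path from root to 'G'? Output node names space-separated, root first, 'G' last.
Walk down from root: D -> F -> G

Answer: D F G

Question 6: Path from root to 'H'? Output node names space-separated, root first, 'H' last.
Walk down from root: D -> H

Answer: D H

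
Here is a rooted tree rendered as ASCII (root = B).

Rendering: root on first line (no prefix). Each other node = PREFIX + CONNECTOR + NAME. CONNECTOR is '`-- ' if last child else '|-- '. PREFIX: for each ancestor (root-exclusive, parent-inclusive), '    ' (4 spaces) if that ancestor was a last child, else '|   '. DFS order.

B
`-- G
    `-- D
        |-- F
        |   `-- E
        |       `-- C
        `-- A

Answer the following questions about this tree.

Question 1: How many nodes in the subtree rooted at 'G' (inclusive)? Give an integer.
Subtree rooted at G contains: A, C, D, E, F, G
Count = 6

Answer: 6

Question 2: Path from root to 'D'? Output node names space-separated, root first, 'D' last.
Walk down from root: B -> G -> D

Answer: B G D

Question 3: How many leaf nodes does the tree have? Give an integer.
Answer: 2

Derivation:
Leaves (nodes with no children): A, C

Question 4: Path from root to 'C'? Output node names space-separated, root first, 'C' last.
Answer: B G D F E C

Derivation:
Walk down from root: B -> G -> D -> F -> E -> C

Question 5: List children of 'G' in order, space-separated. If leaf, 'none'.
Answer: D

Derivation:
Node G's children (from adjacency): D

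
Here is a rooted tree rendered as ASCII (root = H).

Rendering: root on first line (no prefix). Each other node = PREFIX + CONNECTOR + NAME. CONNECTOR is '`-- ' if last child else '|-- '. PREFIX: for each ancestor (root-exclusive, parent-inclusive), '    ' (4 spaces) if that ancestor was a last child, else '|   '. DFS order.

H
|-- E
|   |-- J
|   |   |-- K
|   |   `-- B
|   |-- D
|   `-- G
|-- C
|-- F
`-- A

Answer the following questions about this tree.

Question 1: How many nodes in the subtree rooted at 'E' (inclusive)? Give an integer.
Answer: 6

Derivation:
Subtree rooted at E contains: B, D, E, G, J, K
Count = 6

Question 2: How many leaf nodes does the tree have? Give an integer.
Answer: 7

Derivation:
Leaves (nodes with no children): A, B, C, D, F, G, K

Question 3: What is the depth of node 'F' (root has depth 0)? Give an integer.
Path from root to F: H -> F
Depth = number of edges = 1

Answer: 1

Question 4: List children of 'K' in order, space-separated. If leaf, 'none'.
Answer: none

Derivation:
Node K's children (from adjacency): (leaf)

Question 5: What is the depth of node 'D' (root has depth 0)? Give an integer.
Answer: 2

Derivation:
Path from root to D: H -> E -> D
Depth = number of edges = 2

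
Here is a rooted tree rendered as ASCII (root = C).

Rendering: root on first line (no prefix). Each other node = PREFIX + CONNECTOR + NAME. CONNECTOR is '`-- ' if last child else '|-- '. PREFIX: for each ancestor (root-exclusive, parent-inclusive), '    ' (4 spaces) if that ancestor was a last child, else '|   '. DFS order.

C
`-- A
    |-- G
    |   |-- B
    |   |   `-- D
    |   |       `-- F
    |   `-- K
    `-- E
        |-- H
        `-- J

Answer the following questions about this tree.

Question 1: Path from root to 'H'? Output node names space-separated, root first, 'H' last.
Walk down from root: C -> A -> E -> H

Answer: C A E H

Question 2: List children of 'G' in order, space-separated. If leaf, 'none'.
Node G's children (from adjacency): B, K

Answer: B K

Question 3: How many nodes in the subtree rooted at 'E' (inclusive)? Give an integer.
Subtree rooted at E contains: E, H, J
Count = 3

Answer: 3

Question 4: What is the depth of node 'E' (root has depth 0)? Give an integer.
Answer: 2

Derivation:
Path from root to E: C -> A -> E
Depth = number of edges = 2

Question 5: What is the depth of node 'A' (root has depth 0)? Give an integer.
Answer: 1

Derivation:
Path from root to A: C -> A
Depth = number of edges = 1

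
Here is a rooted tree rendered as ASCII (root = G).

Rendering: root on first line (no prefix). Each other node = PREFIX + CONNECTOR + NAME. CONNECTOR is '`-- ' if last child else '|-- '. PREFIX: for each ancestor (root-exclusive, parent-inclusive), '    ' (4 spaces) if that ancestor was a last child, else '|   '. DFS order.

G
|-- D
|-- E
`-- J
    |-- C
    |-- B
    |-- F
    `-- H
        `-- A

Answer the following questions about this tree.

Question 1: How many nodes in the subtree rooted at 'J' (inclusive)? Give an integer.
Subtree rooted at J contains: A, B, C, F, H, J
Count = 6

Answer: 6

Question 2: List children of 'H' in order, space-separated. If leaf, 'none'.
Node H's children (from adjacency): A

Answer: A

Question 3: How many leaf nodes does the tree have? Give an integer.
Leaves (nodes with no children): A, B, C, D, E, F

Answer: 6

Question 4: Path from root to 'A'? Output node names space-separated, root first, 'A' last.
Walk down from root: G -> J -> H -> A

Answer: G J H A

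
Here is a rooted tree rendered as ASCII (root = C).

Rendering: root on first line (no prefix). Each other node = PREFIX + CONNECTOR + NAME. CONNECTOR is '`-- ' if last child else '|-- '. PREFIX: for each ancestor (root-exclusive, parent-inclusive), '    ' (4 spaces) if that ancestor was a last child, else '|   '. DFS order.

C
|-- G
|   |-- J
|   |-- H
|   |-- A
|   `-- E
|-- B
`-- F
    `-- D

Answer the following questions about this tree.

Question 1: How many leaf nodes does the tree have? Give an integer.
Leaves (nodes with no children): A, B, D, E, H, J

Answer: 6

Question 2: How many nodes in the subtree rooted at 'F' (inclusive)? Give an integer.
Answer: 2

Derivation:
Subtree rooted at F contains: D, F
Count = 2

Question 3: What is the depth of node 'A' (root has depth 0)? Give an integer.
Path from root to A: C -> G -> A
Depth = number of edges = 2

Answer: 2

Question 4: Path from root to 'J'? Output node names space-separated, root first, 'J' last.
Walk down from root: C -> G -> J

Answer: C G J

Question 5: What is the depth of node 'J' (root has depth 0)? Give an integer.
Answer: 2

Derivation:
Path from root to J: C -> G -> J
Depth = number of edges = 2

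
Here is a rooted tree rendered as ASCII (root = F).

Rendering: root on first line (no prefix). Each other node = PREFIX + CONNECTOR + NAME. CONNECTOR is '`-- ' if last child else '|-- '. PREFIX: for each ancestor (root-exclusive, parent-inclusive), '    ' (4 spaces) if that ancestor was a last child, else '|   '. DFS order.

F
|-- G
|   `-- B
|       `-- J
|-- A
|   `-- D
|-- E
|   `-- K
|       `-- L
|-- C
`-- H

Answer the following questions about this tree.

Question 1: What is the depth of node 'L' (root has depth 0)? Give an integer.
Answer: 3

Derivation:
Path from root to L: F -> E -> K -> L
Depth = number of edges = 3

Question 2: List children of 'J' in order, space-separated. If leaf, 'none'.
Node J's children (from adjacency): (leaf)

Answer: none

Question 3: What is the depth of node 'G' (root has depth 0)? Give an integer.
Path from root to G: F -> G
Depth = number of edges = 1

Answer: 1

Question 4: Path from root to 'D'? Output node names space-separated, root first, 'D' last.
Walk down from root: F -> A -> D

Answer: F A D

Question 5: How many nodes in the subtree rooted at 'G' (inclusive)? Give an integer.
Answer: 3

Derivation:
Subtree rooted at G contains: B, G, J
Count = 3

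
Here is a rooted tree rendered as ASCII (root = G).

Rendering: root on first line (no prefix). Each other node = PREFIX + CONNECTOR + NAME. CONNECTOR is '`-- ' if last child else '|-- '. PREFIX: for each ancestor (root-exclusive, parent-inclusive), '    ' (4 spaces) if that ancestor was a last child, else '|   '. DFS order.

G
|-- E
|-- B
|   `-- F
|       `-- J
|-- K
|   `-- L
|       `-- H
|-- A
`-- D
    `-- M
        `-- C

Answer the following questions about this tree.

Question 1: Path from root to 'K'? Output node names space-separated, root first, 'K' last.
Walk down from root: G -> K

Answer: G K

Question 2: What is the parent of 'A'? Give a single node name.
Answer: G

Derivation:
Scan adjacency: A appears as child of G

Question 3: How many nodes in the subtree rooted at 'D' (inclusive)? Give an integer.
Answer: 3

Derivation:
Subtree rooted at D contains: C, D, M
Count = 3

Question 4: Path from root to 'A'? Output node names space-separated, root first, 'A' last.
Answer: G A

Derivation:
Walk down from root: G -> A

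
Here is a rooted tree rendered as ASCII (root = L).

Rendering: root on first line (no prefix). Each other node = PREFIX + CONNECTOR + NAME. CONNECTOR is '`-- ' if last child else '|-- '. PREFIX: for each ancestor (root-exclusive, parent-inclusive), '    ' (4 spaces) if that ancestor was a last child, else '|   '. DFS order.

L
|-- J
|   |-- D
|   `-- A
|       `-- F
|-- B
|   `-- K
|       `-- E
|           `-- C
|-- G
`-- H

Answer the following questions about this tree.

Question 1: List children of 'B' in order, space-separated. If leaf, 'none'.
Answer: K

Derivation:
Node B's children (from adjacency): K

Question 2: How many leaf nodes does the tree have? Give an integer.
Answer: 5

Derivation:
Leaves (nodes with no children): C, D, F, G, H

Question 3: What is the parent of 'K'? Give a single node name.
Scan adjacency: K appears as child of B

Answer: B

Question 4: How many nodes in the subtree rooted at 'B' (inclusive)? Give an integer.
Answer: 4

Derivation:
Subtree rooted at B contains: B, C, E, K
Count = 4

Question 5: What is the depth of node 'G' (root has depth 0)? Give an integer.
Path from root to G: L -> G
Depth = number of edges = 1

Answer: 1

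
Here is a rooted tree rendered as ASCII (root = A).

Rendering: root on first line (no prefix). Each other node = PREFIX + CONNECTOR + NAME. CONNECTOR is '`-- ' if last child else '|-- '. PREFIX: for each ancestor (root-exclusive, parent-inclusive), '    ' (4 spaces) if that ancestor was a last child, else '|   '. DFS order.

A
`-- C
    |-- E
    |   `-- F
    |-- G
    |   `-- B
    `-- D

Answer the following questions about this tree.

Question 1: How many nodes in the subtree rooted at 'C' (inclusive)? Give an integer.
Answer: 6

Derivation:
Subtree rooted at C contains: B, C, D, E, F, G
Count = 6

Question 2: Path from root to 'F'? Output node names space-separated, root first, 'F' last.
Walk down from root: A -> C -> E -> F

Answer: A C E F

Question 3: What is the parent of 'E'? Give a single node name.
Scan adjacency: E appears as child of C

Answer: C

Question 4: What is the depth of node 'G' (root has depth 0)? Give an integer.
Answer: 2

Derivation:
Path from root to G: A -> C -> G
Depth = number of edges = 2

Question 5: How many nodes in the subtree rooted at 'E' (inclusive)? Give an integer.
Subtree rooted at E contains: E, F
Count = 2

Answer: 2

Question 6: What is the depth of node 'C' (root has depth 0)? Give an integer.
Path from root to C: A -> C
Depth = number of edges = 1

Answer: 1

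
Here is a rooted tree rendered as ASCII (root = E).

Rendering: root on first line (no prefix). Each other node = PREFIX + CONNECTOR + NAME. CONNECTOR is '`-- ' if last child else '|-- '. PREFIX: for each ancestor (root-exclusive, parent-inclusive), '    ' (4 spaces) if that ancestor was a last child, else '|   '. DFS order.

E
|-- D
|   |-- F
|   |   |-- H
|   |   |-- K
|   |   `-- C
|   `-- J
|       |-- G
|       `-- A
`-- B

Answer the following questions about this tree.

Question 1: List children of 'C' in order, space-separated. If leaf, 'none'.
Node C's children (from adjacency): (leaf)

Answer: none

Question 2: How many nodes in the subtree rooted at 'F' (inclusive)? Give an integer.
Subtree rooted at F contains: C, F, H, K
Count = 4

Answer: 4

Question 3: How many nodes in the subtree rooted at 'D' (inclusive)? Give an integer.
Subtree rooted at D contains: A, C, D, F, G, H, J, K
Count = 8

Answer: 8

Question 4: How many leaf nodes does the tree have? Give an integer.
Answer: 6

Derivation:
Leaves (nodes with no children): A, B, C, G, H, K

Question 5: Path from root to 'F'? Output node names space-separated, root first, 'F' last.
Answer: E D F

Derivation:
Walk down from root: E -> D -> F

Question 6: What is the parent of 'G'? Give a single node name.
Scan adjacency: G appears as child of J

Answer: J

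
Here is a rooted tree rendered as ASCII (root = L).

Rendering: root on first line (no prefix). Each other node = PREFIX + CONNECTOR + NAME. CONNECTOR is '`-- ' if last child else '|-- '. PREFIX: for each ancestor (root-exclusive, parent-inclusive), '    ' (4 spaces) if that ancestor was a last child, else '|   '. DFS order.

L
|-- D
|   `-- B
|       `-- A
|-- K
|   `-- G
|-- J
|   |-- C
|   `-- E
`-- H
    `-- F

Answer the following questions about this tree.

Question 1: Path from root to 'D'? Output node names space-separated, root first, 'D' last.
Answer: L D

Derivation:
Walk down from root: L -> D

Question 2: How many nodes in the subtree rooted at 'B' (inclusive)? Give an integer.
Subtree rooted at B contains: A, B
Count = 2

Answer: 2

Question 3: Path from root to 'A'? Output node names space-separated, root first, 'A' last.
Walk down from root: L -> D -> B -> A

Answer: L D B A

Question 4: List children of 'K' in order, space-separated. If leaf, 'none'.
Node K's children (from adjacency): G

Answer: G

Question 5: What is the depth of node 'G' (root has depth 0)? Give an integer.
Path from root to G: L -> K -> G
Depth = number of edges = 2

Answer: 2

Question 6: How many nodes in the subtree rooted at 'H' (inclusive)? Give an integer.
Subtree rooted at H contains: F, H
Count = 2

Answer: 2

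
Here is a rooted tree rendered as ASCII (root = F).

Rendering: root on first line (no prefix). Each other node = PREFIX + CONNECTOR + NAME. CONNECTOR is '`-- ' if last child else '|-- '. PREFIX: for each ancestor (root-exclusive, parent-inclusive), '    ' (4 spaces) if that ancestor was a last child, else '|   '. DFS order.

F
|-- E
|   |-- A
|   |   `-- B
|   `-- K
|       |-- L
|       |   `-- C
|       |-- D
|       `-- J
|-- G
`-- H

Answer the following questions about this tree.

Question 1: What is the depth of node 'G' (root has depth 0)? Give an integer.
Answer: 1

Derivation:
Path from root to G: F -> G
Depth = number of edges = 1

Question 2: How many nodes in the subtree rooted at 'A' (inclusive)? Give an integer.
Answer: 2

Derivation:
Subtree rooted at A contains: A, B
Count = 2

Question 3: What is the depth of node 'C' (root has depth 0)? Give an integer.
Answer: 4

Derivation:
Path from root to C: F -> E -> K -> L -> C
Depth = number of edges = 4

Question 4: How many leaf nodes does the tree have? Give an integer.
Answer: 6

Derivation:
Leaves (nodes with no children): B, C, D, G, H, J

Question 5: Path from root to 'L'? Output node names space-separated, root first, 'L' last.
Answer: F E K L

Derivation:
Walk down from root: F -> E -> K -> L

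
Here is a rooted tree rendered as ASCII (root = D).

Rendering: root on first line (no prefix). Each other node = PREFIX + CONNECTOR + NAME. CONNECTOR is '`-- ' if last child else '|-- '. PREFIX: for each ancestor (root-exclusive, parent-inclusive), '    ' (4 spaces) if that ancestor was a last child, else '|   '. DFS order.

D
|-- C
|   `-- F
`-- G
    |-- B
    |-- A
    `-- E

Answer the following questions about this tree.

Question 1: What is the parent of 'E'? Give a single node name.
Scan adjacency: E appears as child of G

Answer: G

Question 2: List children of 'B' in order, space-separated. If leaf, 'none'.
Answer: none

Derivation:
Node B's children (from adjacency): (leaf)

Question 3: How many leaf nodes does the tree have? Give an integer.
Answer: 4

Derivation:
Leaves (nodes with no children): A, B, E, F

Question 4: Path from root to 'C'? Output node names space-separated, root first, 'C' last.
Answer: D C

Derivation:
Walk down from root: D -> C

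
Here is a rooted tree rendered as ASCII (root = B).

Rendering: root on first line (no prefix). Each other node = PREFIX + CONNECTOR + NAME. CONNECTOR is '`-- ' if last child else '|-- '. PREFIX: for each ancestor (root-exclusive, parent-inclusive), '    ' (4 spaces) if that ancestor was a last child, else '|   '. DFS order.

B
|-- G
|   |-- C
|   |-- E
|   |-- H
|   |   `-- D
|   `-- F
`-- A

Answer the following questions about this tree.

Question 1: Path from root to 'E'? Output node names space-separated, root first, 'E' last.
Answer: B G E

Derivation:
Walk down from root: B -> G -> E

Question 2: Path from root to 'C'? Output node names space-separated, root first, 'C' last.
Walk down from root: B -> G -> C

Answer: B G C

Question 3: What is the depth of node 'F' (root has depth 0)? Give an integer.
Path from root to F: B -> G -> F
Depth = number of edges = 2

Answer: 2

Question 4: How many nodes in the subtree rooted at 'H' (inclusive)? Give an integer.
Subtree rooted at H contains: D, H
Count = 2

Answer: 2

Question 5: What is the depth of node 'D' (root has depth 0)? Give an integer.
Path from root to D: B -> G -> H -> D
Depth = number of edges = 3

Answer: 3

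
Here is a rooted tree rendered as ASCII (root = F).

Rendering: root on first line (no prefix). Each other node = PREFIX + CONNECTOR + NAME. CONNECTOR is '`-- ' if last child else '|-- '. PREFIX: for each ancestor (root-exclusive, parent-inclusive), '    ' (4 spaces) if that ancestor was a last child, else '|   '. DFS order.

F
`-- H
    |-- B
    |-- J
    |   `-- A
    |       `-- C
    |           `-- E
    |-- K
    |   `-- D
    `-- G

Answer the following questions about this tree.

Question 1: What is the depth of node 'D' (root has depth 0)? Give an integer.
Answer: 3

Derivation:
Path from root to D: F -> H -> K -> D
Depth = number of edges = 3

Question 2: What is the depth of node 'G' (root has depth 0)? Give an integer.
Path from root to G: F -> H -> G
Depth = number of edges = 2

Answer: 2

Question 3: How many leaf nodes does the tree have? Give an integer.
Leaves (nodes with no children): B, D, E, G

Answer: 4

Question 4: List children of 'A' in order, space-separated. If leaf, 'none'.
Answer: C

Derivation:
Node A's children (from adjacency): C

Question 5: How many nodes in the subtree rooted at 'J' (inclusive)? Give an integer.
Answer: 4

Derivation:
Subtree rooted at J contains: A, C, E, J
Count = 4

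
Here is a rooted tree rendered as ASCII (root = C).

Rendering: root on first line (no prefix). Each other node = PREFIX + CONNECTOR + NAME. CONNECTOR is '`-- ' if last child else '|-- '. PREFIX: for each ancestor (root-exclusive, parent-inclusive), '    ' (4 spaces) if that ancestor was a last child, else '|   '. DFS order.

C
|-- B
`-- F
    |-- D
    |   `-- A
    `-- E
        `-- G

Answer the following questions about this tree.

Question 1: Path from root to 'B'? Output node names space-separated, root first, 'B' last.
Answer: C B

Derivation:
Walk down from root: C -> B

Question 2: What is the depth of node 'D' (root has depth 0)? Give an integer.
Path from root to D: C -> F -> D
Depth = number of edges = 2

Answer: 2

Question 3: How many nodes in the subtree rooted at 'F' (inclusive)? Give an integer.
Answer: 5

Derivation:
Subtree rooted at F contains: A, D, E, F, G
Count = 5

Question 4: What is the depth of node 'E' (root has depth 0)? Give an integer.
Answer: 2

Derivation:
Path from root to E: C -> F -> E
Depth = number of edges = 2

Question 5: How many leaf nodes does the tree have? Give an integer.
Leaves (nodes with no children): A, B, G

Answer: 3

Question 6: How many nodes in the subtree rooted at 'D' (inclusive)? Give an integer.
Answer: 2

Derivation:
Subtree rooted at D contains: A, D
Count = 2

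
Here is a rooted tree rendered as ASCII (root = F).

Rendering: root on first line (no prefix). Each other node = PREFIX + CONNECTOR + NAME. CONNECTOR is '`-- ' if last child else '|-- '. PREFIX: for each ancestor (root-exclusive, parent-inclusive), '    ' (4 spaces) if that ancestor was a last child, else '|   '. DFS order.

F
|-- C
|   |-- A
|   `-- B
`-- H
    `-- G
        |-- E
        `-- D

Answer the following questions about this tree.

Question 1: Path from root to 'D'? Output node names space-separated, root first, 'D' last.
Walk down from root: F -> H -> G -> D

Answer: F H G D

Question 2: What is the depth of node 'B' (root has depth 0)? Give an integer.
Answer: 2

Derivation:
Path from root to B: F -> C -> B
Depth = number of edges = 2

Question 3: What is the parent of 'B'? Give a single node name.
Scan adjacency: B appears as child of C

Answer: C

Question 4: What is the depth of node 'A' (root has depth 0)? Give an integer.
Answer: 2

Derivation:
Path from root to A: F -> C -> A
Depth = number of edges = 2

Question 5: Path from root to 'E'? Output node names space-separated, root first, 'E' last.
Walk down from root: F -> H -> G -> E

Answer: F H G E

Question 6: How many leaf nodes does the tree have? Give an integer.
Leaves (nodes with no children): A, B, D, E

Answer: 4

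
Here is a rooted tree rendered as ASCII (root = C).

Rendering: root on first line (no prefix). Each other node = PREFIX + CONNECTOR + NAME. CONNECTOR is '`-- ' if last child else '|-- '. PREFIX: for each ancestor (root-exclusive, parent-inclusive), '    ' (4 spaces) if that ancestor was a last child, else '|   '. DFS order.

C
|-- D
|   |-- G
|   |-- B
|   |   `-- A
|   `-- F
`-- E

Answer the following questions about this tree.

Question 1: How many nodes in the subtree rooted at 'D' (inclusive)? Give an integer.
Answer: 5

Derivation:
Subtree rooted at D contains: A, B, D, F, G
Count = 5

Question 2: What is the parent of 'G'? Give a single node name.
Answer: D

Derivation:
Scan adjacency: G appears as child of D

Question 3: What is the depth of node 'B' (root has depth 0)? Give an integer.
Path from root to B: C -> D -> B
Depth = number of edges = 2

Answer: 2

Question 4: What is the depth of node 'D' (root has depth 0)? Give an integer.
Answer: 1

Derivation:
Path from root to D: C -> D
Depth = number of edges = 1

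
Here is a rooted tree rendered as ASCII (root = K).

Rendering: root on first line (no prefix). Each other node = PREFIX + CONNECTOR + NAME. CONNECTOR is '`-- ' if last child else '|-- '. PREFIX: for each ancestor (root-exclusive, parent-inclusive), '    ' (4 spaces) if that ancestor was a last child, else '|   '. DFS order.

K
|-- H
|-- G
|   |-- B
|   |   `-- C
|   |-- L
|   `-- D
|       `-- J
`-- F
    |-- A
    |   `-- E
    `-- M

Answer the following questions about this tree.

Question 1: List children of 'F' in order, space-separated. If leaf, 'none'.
Node F's children (from adjacency): A, M

Answer: A M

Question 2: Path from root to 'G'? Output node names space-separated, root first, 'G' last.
Answer: K G

Derivation:
Walk down from root: K -> G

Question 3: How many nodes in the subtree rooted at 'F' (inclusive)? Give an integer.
Answer: 4

Derivation:
Subtree rooted at F contains: A, E, F, M
Count = 4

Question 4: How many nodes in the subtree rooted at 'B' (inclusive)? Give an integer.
Answer: 2

Derivation:
Subtree rooted at B contains: B, C
Count = 2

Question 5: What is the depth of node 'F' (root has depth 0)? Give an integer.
Answer: 1

Derivation:
Path from root to F: K -> F
Depth = number of edges = 1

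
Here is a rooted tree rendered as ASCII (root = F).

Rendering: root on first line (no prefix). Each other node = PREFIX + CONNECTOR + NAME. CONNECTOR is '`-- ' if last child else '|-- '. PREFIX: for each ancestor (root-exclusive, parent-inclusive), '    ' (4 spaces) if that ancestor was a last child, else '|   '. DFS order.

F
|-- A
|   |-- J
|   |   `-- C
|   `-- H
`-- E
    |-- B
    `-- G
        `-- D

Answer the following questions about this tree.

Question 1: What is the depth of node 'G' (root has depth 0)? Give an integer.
Path from root to G: F -> E -> G
Depth = number of edges = 2

Answer: 2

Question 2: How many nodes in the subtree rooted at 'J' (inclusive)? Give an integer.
Subtree rooted at J contains: C, J
Count = 2

Answer: 2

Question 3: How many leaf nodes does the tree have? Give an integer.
Leaves (nodes with no children): B, C, D, H

Answer: 4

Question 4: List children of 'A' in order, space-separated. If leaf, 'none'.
Answer: J H

Derivation:
Node A's children (from adjacency): J, H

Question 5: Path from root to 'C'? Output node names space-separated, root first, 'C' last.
Walk down from root: F -> A -> J -> C

Answer: F A J C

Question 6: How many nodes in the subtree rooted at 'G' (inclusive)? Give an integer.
Subtree rooted at G contains: D, G
Count = 2

Answer: 2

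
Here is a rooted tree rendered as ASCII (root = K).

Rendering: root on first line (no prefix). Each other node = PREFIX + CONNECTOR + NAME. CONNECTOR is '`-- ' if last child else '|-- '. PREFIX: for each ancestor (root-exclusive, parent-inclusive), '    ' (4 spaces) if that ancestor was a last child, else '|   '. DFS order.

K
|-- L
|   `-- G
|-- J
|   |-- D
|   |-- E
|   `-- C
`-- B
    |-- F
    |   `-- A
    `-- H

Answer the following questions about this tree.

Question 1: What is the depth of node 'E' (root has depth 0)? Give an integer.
Answer: 2

Derivation:
Path from root to E: K -> J -> E
Depth = number of edges = 2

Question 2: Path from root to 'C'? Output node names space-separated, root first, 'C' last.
Answer: K J C

Derivation:
Walk down from root: K -> J -> C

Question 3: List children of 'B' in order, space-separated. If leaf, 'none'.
Answer: F H

Derivation:
Node B's children (from adjacency): F, H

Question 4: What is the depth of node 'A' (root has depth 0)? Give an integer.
Path from root to A: K -> B -> F -> A
Depth = number of edges = 3

Answer: 3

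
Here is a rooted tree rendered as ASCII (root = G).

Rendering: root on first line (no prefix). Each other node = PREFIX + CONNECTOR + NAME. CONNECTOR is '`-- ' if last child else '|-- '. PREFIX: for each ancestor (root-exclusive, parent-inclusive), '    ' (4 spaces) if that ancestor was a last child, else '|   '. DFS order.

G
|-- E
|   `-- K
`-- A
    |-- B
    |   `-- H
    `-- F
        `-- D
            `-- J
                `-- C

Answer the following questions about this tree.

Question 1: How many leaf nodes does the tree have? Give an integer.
Answer: 3

Derivation:
Leaves (nodes with no children): C, H, K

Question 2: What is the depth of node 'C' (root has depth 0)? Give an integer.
Answer: 5

Derivation:
Path from root to C: G -> A -> F -> D -> J -> C
Depth = number of edges = 5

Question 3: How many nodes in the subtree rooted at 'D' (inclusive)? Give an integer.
Subtree rooted at D contains: C, D, J
Count = 3

Answer: 3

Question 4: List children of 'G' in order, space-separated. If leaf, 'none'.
Node G's children (from adjacency): E, A

Answer: E A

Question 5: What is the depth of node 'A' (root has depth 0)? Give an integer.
Answer: 1

Derivation:
Path from root to A: G -> A
Depth = number of edges = 1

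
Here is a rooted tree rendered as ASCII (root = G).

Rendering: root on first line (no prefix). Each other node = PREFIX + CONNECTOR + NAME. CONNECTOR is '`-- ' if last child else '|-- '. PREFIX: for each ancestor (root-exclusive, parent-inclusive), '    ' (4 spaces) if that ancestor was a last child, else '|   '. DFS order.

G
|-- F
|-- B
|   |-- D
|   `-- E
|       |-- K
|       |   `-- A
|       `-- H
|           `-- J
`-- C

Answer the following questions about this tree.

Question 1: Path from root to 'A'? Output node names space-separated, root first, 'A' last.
Walk down from root: G -> B -> E -> K -> A

Answer: G B E K A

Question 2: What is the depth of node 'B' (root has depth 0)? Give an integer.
Path from root to B: G -> B
Depth = number of edges = 1

Answer: 1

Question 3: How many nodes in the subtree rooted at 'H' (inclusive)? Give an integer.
Answer: 2

Derivation:
Subtree rooted at H contains: H, J
Count = 2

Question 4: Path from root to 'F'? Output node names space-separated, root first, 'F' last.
Walk down from root: G -> F

Answer: G F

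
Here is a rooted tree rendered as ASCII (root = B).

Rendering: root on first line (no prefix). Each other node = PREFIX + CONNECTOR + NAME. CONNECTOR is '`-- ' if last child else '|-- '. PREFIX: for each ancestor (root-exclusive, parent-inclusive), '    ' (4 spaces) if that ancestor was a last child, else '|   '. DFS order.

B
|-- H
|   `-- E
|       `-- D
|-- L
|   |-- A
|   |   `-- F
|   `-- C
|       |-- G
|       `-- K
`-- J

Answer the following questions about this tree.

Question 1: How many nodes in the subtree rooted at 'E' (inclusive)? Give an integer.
Answer: 2

Derivation:
Subtree rooted at E contains: D, E
Count = 2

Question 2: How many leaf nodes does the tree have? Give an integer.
Answer: 5

Derivation:
Leaves (nodes with no children): D, F, G, J, K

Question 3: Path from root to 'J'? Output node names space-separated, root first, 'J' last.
Walk down from root: B -> J

Answer: B J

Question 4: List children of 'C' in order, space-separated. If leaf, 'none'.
Node C's children (from adjacency): G, K

Answer: G K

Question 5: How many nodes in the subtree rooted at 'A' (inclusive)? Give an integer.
Subtree rooted at A contains: A, F
Count = 2

Answer: 2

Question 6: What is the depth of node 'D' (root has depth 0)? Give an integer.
Answer: 3

Derivation:
Path from root to D: B -> H -> E -> D
Depth = number of edges = 3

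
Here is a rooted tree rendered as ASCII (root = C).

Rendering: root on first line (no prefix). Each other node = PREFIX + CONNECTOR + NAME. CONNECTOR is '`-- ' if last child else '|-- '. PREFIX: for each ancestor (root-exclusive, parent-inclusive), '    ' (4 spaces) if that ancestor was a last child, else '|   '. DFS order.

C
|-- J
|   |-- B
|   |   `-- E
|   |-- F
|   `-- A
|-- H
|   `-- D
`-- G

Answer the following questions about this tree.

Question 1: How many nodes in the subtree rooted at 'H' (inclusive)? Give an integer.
Answer: 2

Derivation:
Subtree rooted at H contains: D, H
Count = 2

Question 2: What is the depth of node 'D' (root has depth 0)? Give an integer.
Path from root to D: C -> H -> D
Depth = number of edges = 2

Answer: 2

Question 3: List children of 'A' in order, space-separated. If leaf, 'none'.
Node A's children (from adjacency): (leaf)

Answer: none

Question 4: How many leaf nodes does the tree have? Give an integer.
Leaves (nodes with no children): A, D, E, F, G

Answer: 5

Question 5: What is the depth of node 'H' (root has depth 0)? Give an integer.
Answer: 1

Derivation:
Path from root to H: C -> H
Depth = number of edges = 1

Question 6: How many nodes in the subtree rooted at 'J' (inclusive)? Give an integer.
Subtree rooted at J contains: A, B, E, F, J
Count = 5

Answer: 5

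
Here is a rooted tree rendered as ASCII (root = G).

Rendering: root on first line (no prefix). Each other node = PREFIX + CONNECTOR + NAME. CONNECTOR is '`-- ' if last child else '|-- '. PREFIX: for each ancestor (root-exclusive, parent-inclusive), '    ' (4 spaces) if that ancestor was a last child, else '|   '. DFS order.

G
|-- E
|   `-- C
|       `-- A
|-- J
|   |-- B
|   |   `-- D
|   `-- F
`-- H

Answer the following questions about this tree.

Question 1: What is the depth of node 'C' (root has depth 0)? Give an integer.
Answer: 2

Derivation:
Path from root to C: G -> E -> C
Depth = number of edges = 2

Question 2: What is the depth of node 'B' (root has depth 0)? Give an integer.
Answer: 2

Derivation:
Path from root to B: G -> J -> B
Depth = number of edges = 2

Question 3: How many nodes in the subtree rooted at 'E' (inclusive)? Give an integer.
Answer: 3

Derivation:
Subtree rooted at E contains: A, C, E
Count = 3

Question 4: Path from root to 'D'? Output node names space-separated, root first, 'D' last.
Answer: G J B D

Derivation:
Walk down from root: G -> J -> B -> D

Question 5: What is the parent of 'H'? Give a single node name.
Scan adjacency: H appears as child of G

Answer: G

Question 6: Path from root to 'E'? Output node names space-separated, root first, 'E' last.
Walk down from root: G -> E

Answer: G E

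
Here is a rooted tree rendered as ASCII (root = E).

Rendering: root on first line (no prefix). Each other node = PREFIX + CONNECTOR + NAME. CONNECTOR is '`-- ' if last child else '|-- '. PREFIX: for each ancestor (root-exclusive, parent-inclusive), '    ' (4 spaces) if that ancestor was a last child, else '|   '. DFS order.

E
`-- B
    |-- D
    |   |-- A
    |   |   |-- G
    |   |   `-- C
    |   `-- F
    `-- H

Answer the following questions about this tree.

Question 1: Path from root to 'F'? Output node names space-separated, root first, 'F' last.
Walk down from root: E -> B -> D -> F

Answer: E B D F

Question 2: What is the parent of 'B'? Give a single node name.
Answer: E

Derivation:
Scan adjacency: B appears as child of E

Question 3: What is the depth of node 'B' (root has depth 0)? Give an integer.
Path from root to B: E -> B
Depth = number of edges = 1

Answer: 1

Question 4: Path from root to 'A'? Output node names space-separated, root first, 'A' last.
Answer: E B D A

Derivation:
Walk down from root: E -> B -> D -> A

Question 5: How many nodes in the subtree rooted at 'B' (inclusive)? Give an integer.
Answer: 7

Derivation:
Subtree rooted at B contains: A, B, C, D, F, G, H
Count = 7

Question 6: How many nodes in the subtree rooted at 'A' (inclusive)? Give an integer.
Answer: 3

Derivation:
Subtree rooted at A contains: A, C, G
Count = 3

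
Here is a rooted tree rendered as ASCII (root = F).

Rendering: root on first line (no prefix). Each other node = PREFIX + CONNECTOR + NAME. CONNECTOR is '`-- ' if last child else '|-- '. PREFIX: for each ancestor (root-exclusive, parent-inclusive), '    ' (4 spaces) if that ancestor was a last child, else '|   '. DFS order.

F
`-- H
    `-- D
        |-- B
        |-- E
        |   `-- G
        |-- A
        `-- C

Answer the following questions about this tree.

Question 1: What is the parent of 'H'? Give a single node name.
Scan adjacency: H appears as child of F

Answer: F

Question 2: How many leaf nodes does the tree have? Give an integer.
Answer: 4

Derivation:
Leaves (nodes with no children): A, B, C, G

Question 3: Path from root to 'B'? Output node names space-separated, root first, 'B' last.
Answer: F H D B

Derivation:
Walk down from root: F -> H -> D -> B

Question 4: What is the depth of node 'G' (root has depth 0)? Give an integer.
Path from root to G: F -> H -> D -> E -> G
Depth = number of edges = 4

Answer: 4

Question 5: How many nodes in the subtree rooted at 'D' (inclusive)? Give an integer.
Answer: 6

Derivation:
Subtree rooted at D contains: A, B, C, D, E, G
Count = 6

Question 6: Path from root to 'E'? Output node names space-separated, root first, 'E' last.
Answer: F H D E

Derivation:
Walk down from root: F -> H -> D -> E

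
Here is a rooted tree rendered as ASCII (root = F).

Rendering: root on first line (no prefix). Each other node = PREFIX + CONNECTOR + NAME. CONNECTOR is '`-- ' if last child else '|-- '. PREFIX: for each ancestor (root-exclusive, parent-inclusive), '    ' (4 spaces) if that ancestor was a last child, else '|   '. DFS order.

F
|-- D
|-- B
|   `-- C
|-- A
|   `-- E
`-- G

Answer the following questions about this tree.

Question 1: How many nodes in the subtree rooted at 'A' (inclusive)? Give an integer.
Answer: 2

Derivation:
Subtree rooted at A contains: A, E
Count = 2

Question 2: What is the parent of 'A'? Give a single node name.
Scan adjacency: A appears as child of F

Answer: F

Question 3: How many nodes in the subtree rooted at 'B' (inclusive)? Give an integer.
Answer: 2

Derivation:
Subtree rooted at B contains: B, C
Count = 2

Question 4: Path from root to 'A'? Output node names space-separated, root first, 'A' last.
Walk down from root: F -> A

Answer: F A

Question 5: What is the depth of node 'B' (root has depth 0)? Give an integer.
Path from root to B: F -> B
Depth = number of edges = 1

Answer: 1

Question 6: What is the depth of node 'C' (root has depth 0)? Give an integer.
Answer: 2

Derivation:
Path from root to C: F -> B -> C
Depth = number of edges = 2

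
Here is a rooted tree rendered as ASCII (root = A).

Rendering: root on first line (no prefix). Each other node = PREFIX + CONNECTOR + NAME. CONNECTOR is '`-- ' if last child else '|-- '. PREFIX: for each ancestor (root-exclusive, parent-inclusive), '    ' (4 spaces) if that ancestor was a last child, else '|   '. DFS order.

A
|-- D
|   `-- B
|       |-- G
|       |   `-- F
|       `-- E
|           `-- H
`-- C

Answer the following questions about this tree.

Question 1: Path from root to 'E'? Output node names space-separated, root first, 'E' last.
Walk down from root: A -> D -> B -> E

Answer: A D B E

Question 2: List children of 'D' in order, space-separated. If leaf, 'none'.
Answer: B

Derivation:
Node D's children (from adjacency): B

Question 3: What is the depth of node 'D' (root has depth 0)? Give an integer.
Answer: 1

Derivation:
Path from root to D: A -> D
Depth = number of edges = 1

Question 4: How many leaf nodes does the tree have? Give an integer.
Answer: 3

Derivation:
Leaves (nodes with no children): C, F, H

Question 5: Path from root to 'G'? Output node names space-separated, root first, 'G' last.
Walk down from root: A -> D -> B -> G

Answer: A D B G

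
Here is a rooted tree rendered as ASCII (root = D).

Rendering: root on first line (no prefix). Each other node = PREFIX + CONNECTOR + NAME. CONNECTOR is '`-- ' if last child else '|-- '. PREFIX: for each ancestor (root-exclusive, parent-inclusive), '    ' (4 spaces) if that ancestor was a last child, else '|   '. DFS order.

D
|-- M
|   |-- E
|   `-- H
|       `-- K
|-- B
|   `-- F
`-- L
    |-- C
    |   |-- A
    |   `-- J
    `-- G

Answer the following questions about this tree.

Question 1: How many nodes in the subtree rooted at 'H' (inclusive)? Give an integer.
Subtree rooted at H contains: H, K
Count = 2

Answer: 2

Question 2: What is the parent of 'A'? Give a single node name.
Answer: C

Derivation:
Scan adjacency: A appears as child of C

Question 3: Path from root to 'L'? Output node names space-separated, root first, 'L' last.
Answer: D L

Derivation:
Walk down from root: D -> L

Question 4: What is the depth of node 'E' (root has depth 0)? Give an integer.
Path from root to E: D -> M -> E
Depth = number of edges = 2

Answer: 2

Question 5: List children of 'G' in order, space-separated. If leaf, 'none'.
Answer: none

Derivation:
Node G's children (from adjacency): (leaf)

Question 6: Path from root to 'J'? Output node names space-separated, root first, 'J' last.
Walk down from root: D -> L -> C -> J

Answer: D L C J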